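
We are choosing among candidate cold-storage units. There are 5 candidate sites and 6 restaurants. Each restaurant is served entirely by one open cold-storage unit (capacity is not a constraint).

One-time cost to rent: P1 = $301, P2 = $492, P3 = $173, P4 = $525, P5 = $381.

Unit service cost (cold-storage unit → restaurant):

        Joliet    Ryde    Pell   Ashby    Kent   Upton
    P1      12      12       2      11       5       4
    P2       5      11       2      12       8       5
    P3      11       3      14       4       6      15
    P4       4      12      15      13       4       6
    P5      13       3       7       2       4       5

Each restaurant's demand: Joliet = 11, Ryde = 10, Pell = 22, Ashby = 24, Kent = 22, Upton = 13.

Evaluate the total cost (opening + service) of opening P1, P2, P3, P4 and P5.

Each restaurant is assigned to its cheapest site among the open ones.
{P1, P2, P3, P4, P5}: Joliet→P4 4·11=44, Ryde→P3 3·10=30, Pell→P1 2·22=44, Ashby→P5 2·24=48, Kent→P4 4·22=88, Upton→P1 4·13=52. Service 306; fixed 1872; total 2178.

Total cost: 2178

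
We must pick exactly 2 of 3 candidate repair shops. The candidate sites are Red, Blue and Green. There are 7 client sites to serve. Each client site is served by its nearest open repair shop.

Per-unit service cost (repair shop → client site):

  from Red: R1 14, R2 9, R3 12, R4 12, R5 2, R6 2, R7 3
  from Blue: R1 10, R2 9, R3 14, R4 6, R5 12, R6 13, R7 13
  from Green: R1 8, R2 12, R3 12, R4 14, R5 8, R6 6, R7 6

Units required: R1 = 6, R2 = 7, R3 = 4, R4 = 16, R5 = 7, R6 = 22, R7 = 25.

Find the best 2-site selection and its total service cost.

With exactly 2 open, each client site uses its cheapest among the chosen.
{Red, Blue}: R1→Blue 10·6=60, R2→Red 9·7=63, R3→Red 12·4=48, R4→Blue 6·16=96, R5→Red 2·7=14, R6→Red 2·22=44, R7→Red 3·25=75. Service cost 400.
{Red, Green}: service cost 484
{Blue, Green}: service cost 593
Among all 3 size-2 choices, {Red, Blue} is lowest.

Choose Red and Blue; total service cost 400.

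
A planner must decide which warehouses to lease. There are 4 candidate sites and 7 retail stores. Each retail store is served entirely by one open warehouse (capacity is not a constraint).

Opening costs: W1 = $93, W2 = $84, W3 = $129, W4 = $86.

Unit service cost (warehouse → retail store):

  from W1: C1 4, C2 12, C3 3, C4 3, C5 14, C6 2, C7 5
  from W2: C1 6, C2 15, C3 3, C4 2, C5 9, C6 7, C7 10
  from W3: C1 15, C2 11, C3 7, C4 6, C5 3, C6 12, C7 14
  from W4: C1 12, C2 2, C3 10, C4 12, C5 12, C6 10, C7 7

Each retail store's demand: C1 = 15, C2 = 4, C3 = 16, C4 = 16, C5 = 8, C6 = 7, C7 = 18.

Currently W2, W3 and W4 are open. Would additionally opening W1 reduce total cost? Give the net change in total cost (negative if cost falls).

Yes — net change −8 (cost falls by 8).

Current service cost with {W2, W3, W4}: 377.
Adding W1: each retail store re-picks its cheapest; new service cost 276, saving 101.
Extra fixed cost: 93. Net change = 93 − 101 = -8.
(Totals: 676 → 668.)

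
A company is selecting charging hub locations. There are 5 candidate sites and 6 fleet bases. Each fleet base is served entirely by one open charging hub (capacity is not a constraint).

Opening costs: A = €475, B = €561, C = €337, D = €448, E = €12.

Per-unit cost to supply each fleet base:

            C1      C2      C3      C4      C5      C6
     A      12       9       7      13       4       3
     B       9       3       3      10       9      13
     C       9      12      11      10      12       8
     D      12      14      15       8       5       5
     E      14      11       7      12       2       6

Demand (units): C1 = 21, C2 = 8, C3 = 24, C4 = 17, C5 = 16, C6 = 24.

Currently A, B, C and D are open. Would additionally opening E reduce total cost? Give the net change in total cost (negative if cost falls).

Yes — net change −20 (cost falls by 20).

Current service cost with {A, B, C, D}: 557.
Adding E: each fleet base re-picks its cheapest; new service cost 525, saving 32.
Extra fixed cost: 12. Net change = 12 − 32 = -20.
(Totals: 2378 → 2358.)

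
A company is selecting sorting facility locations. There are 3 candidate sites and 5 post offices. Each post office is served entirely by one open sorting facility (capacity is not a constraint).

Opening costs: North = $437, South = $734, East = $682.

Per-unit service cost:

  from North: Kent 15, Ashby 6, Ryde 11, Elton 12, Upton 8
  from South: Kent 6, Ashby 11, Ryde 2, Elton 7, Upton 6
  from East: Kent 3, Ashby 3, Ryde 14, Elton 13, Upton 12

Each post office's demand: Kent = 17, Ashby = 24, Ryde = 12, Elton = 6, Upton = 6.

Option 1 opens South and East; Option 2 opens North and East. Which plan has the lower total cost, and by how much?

Option 2 is cheaper by 147.

Option 1: {South, East}: Kent→East 3·17=51, Ashby→East 3·24=72, Ryde→South 2·12=24, Elton→South 7·6=42, Upton→South 6·6=36. Service 225; fixed 1416; total 1641.
Option 2: {North, East}: Kent→East 3·17=51, Ashby→East 3·24=72, Ryde→North 11·12=132, Elton→North 12·6=72, Upton→North 8·6=48. Service 375; fixed 1119; total 1494.
Difference: |1641 − 1494| = 147.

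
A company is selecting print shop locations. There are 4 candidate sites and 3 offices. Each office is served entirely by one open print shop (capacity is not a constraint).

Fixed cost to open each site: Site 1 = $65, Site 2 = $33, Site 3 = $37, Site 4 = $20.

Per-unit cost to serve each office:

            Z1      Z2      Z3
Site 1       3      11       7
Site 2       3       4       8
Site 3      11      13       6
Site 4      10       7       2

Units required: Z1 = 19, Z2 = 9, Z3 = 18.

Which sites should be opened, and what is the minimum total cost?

For any fixed open set, each office goes to its cheapest open site; total = fixed + service.
{Site 2, Site 4}: Z1→Site 2 3·19=57, Z2→Site 2 4·9=36, Z3→Site 4 2·18=36. Service 129; fixed 53; total 182.
{Site 2, Site 3, Site 4}: service 129 + fixed 90 = 219
{Site 1, Site 4}: Z1→Site 1 3·19=57, Z2→Site 4 7·9=63, Z3→Site 4 2·18=36. Service 156; fixed 85; total 241.
{Site 1, Site 2, Site 3, Site 4}: Z1→Site 1 3·19=57, Z2→Site 2 4·9=36, Z3→Site 4 2·18=36. Service 129; fixed 155; total 284.
No other subset beats 182.

Open Site 2 and Site 4; minimum total cost 182.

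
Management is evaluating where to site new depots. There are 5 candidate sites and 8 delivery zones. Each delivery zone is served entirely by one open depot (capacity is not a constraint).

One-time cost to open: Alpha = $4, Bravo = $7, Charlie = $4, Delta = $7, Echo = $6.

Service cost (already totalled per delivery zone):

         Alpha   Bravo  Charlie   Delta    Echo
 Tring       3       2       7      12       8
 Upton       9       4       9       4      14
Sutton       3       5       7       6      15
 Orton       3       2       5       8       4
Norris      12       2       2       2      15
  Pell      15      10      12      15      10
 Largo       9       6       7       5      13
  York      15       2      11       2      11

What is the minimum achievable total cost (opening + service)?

For any fixed open set, each delivery zone goes to its cheapest open site; total = fixed + service.
{Bravo}: Tring→Bravo 2, Upton→Bravo 4, Sutton→Bravo 5, Orton→Bravo 2, Norris→Bravo 2, Pell→Bravo 10, Largo→Bravo 6, York→Bravo 2. Service 33; fixed 7; total 40.
{Alpha, Bravo}: service 31 + fixed 11 = 42
{Bravo, Charlie}: Tring→Bravo 2, Upton→Bravo 4, Sutton→Bravo 5, Orton→Bravo 2, Norris→Bravo 2, Pell→Bravo 10, Largo→Bravo 6, York→Bravo 2. Service 33; fixed 11; total 44.
{Alpha, Bravo, Charlie, Delta, Echo}: Tring→Bravo 2, Upton→Bravo 4, Sutton→Alpha 3, Orton→Bravo 2, Norris→Bravo 2, Pell→Bravo 10, Largo→Delta 5, York→Bravo 2. Service 30; fixed 28; total 58.
No other subset beats 40.

Minimum total cost: 40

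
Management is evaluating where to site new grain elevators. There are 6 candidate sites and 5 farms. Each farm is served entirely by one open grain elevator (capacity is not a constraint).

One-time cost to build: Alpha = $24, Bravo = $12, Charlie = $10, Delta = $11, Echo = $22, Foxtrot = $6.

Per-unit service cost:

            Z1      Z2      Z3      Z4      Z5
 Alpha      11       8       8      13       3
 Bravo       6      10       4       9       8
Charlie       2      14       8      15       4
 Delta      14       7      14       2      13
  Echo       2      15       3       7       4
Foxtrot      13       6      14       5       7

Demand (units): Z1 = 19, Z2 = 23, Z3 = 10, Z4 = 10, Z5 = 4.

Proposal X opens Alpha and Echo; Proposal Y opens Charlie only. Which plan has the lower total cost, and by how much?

Proposal X is cheaper by 236.

Proposal X: {Alpha, Echo}: Z1→Echo 2·19=38, Z2→Alpha 8·23=184, Z3→Echo 3·10=30, Z4→Echo 7·10=70, Z5→Alpha 3·4=12. Service 334; fixed 46; total 380.
Proposal Y: {Charlie}: Z1→Charlie 2·19=38, Z2→Charlie 14·23=322, Z3→Charlie 8·10=80, Z4→Charlie 15·10=150, Z5→Charlie 4·4=16. Service 606; fixed 10; total 616.
Difference: |380 − 616| = 236.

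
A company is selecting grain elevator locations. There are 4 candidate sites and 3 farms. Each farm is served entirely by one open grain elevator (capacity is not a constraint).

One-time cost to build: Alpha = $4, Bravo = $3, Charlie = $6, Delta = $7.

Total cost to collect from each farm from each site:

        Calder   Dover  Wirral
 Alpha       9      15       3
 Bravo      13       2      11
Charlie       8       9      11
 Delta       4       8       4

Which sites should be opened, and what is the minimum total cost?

Open Bravo and Delta; minimum total cost 20.

For any fixed open set, each farm goes to its cheapest open site; total = fixed + service.
{Bravo, Delta}: Calder→Delta 4, Dover→Bravo 2, Wirral→Delta 4. Service 10; fixed 10; total 20.
{Alpha, Bravo}: service 14 + fixed 7 = 21
{Alpha, Bravo, Delta}: service 9 + fixed 14 = 23
{Alpha, Bravo, Charlie, Delta}: Calder→Delta 4, Dover→Bravo 2, Wirral→Alpha 3. Service 9; fixed 20; total 29.
No other subset beats 20.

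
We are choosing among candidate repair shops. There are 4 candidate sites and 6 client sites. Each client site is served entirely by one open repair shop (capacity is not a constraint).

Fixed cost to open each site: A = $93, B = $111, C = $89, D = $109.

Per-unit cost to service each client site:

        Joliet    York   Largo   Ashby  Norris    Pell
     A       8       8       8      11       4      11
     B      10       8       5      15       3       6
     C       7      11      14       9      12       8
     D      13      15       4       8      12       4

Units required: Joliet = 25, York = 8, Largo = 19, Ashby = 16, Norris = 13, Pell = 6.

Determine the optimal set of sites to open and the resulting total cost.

For any fixed open set, each client site goes to its cheapest open site; total = fixed + service.
{A, D}: Joliet→A 8·25=200, York→A 8·8=64, Largo→D 4·19=76, Ashby→D 8·16=128, Norris→A 4·13=52, Pell→D 4·6=24. Service 544; fixed 202; total 746.
{B, C}: Joliet→C 7·25=175, York→B 8·8=64, Largo→B 5·19=95, Ashby→C 9·16=144, Norris→B 3·13=39, Pell→B 6·6=36. Service 553; fixed 200; total 753.
{B, D}: service 581 + fixed 220 = 801
{A, B, C, D}: Joliet→C 7·25=175, York→A 8·8=64, Largo→D 4·19=76, Ashby→D 8·16=128, Norris→B 3·13=39, Pell→D 4·6=24. Service 506; fixed 402; total 908.
(All 15 nonempty subsets were checked; A and D is lowest.)

Open A and D; minimum total cost 746.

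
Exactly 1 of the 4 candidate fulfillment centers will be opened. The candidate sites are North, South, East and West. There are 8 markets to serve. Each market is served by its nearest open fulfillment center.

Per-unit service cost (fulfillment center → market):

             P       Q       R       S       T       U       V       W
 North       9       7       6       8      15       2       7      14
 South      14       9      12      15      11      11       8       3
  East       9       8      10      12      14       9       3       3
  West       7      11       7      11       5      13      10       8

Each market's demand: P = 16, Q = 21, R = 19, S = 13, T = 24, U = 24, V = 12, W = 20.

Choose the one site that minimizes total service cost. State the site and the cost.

Choose North only; total service cost 1281.

With exactly 1 open, each market uses its cheapest among the chosen.
{North}: P→North 9·16=144, Q→North 7·21=147, R→North 6·19=114, S→North 8·13=104, T→North 15·24=360, U→North 2·24=48, V→North 7·12=84, W→North 14·20=280. Service cost 1281.
{East}: service cost 1306
{West}: service cost 1331
Among all 4 size-1 choices, {North} is lowest.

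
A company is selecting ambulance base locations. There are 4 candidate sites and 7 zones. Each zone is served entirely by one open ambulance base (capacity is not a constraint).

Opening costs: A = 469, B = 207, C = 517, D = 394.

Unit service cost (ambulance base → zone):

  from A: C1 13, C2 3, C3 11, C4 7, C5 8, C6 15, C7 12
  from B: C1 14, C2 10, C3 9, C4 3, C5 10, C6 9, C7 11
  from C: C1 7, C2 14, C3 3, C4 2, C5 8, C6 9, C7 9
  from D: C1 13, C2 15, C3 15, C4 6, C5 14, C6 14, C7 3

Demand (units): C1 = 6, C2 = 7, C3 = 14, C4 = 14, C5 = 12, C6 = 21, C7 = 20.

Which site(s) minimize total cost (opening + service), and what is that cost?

Open B only; minimum total cost 1058.

For any fixed open set, each zone goes to its cheapest open site; total = fixed + service.
{B}: C1→B 14·6=84, C2→B 10·7=70, C3→B 9·14=126, C4→B 3·14=42, C5→B 10·12=120, C6→B 9·21=189, C7→B 11·20=220. Service 851; fixed 207; total 1058.
{C}: C1→C 7·6=42, C2→C 14·7=98, C3→C 3·14=42, C4→C 2·14=28, C5→C 8·12=96, C6→C 9·21=189, C7→C 9·20=180. Service 675; fixed 517; total 1192.
{B, D}: C1→D 13·6=78, C2→B 10·7=70, C3→B 9·14=126, C4→B 3·14=42, C5→B 10·12=120, C6→B 9·21=189, C7→D 3·20=60. Service 685; fixed 601; total 1286.
{A, B, C, D}: service 478 + fixed 1587 = 2065
No other subset beats 1058.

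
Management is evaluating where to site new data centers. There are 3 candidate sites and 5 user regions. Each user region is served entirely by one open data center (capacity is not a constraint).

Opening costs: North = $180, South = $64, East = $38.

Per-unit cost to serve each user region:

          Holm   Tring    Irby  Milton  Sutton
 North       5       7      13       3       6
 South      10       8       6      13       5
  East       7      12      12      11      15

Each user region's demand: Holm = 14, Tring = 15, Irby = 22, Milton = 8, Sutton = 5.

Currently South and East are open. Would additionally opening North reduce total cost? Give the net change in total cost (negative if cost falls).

Current service cost with {South, East}: 463.
Adding North: each user region re-picks its cheapest; new service cost 356, saving 107.
Extra fixed cost: 180. Net change = 180 − 107 = 73.
(Totals: 565 → 638.)

No — net change +73 (cost rises by 73).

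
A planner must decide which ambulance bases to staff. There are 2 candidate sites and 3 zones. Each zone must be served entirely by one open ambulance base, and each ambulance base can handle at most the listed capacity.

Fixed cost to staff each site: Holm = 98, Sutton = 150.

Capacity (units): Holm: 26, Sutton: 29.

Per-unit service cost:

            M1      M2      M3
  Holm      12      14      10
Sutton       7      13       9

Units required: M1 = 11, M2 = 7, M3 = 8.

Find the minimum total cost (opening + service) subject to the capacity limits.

Open {Sutton}: M1→Sutton 7·11=77, M2→Sutton 13·7=91, M3→Sutton 9·8=72.
Loads: Sutton carries 26/29. Service 240; fixed 150; total 390.
Next best feasible plan costs 408.

Minimum total cost: 390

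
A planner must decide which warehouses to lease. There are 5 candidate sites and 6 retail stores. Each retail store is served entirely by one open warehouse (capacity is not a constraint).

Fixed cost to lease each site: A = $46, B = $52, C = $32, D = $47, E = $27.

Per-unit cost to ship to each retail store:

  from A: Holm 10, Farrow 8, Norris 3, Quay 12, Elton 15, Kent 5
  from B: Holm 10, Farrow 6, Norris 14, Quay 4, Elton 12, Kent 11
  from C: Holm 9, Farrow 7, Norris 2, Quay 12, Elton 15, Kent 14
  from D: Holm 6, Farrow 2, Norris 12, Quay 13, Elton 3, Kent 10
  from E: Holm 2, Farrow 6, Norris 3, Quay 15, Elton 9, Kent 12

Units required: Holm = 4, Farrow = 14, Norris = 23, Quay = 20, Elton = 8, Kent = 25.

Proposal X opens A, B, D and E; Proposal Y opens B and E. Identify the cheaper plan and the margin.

Proposal X: {A, B, D, E}: Holm→E 2·4=8, Farrow→D 2·14=28, Norris→A 3·23=69, Quay→B 4·20=80, Elton→D 3·8=24, Kent→A 5·25=125. Service 334; fixed 172; total 506.
Proposal Y: {B, E}: Holm→E 2·4=8, Farrow→B 6·14=84, Norris→E 3·23=69, Quay→B 4·20=80, Elton→E 9·8=72, Kent→B 11·25=275. Service 588; fixed 79; total 667.
Difference: |506 − 667| = 161.

Proposal X is cheaper by 161.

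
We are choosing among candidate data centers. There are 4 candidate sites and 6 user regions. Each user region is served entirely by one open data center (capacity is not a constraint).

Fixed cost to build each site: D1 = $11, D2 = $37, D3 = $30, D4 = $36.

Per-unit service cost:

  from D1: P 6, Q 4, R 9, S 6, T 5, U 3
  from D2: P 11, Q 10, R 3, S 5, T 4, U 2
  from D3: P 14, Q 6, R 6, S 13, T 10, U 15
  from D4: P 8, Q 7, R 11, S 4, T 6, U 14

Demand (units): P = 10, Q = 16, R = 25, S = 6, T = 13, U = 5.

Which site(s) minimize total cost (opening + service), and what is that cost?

Open D1 and D2; minimum total cost 339.

For any fixed open set, each user region goes to its cheapest open site; total = fixed + service.
{D1, D2}: P→D1 6·10=60, Q→D1 4·16=64, R→D2 3·25=75, S→D2 5·6=30, T→D2 4·13=52, U→D2 2·5=10. Service 291; fixed 48; total 339.
{D1, D2, D3}: service 291 + fixed 78 = 369
{D1, D2, D4}: service 285 + fixed 84 = 369
{D1, D2, D3, D4}: P→D1 6·10=60, Q→D1 4·16=64, R→D2 3·25=75, S→D4 4·6=24, T→D2 4·13=52, U→D2 2·5=10. Service 285; fixed 114; total 399.
No other subset beats 339.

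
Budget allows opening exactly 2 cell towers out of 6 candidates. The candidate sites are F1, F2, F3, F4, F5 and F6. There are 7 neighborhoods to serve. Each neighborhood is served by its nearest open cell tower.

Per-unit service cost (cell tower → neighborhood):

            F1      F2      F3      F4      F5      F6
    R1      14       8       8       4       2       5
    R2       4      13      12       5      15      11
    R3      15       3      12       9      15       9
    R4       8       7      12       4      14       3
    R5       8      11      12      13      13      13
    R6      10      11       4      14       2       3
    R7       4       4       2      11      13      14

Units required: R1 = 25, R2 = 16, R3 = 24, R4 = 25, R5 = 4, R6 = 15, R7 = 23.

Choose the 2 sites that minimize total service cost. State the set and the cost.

Choose F2 and F6; total service cost 629.

With exactly 2 open, each neighborhood uses its cheapest among the chosen.
{F2, F6}: R1→F6 5·25=125, R2→F6 11·16=176, R3→F2 3·24=72, R4→F6 3·25=75, R5→F2 11·4=44, R6→F6 3·15=45, R7→F2 4·23=92. Service cost 629.
{F1, F6}: service cost 649
{F3, F4}: service cost 650
Among all 15 size-2 choices, {F2, F6} is lowest.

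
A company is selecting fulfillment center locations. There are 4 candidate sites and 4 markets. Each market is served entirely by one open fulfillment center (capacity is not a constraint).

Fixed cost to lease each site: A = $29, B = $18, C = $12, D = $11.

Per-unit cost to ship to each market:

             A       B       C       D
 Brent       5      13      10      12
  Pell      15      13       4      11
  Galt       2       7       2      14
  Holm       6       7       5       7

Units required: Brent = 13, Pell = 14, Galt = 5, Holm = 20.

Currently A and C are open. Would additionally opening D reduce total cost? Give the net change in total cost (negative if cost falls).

No — net change +11 (cost rises by 11).

Current service cost with {A, C}: 231.
Adding D: each market re-picks its cheapest; new service cost 231, saving 0.
Extra fixed cost: 11. Net change = 11 − 0 = 11.
(Totals: 272 → 283.)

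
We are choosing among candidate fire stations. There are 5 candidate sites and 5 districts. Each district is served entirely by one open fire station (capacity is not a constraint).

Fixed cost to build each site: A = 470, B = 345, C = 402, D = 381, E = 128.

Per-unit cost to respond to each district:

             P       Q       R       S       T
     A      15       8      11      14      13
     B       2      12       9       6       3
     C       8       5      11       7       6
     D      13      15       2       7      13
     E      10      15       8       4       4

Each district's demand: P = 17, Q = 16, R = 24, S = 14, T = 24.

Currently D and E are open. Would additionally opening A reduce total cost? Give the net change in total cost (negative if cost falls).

No — net change +358 (cost rises by 358).

Current service cost with {D, E}: 610.
Adding A: each district re-picks its cheapest; new service cost 498, saving 112.
Extra fixed cost: 470. Net change = 470 − 112 = 358.
(Totals: 1119 → 1477.)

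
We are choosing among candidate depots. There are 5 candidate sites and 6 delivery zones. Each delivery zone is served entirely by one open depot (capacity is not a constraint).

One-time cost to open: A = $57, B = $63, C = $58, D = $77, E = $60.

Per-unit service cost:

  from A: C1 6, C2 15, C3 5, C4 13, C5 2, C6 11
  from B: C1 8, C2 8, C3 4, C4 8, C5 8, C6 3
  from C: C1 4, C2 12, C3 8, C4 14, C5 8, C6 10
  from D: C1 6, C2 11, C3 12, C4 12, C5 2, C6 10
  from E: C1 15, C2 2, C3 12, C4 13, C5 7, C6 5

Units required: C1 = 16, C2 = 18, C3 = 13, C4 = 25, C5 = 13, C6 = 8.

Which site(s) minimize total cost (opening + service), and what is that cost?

Open A, B and E; minimum total cost 614.

For any fixed open set, each delivery zone goes to its cheapest open site; total = fixed + service.
{A, B, E}: C1→A 6·16=96, C2→E 2·18=36, C3→B 4·13=52, C4→B 8·25=200, C5→A 2·13=26, C6→B 3·8=24. Service 434; fixed 180; total 614.
{B, D, E}: C1→D 6·16=96, C2→E 2·18=36, C3→B 4·13=52, C4→B 8·25=200, C5→D 2·13=26, C6→B 3·8=24. Service 434; fixed 200; total 634.
{A, B, C, E}: C1→C 4·16=64, C2→E 2·18=36, C3→B 4·13=52, C4→B 8·25=200, C5→A 2·13=26, C6→B 3·8=24. Service 402; fixed 238; total 640.
{A, B, C, D, E}: service 402 + fixed 315 = 717
No other subset beats 614.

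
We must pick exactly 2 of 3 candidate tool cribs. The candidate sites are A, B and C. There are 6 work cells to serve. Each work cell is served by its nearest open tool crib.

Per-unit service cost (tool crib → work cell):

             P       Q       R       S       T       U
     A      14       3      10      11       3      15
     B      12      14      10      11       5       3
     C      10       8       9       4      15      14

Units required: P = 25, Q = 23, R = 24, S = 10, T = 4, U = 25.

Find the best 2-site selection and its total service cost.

Choose B and C; total service cost 785.

With exactly 2 open, each work cell uses its cheapest among the chosen.
{B, C}: P→C 10·25=250, Q→C 8·23=184, R→C 9·24=216, S→C 4·10=40, T→B 5·4=20, U→B 3·25=75. Service cost 785.
{A, B}: service cost 806
{A, C}: service cost 937
Among all 3 size-2 choices, {B, C} is lowest.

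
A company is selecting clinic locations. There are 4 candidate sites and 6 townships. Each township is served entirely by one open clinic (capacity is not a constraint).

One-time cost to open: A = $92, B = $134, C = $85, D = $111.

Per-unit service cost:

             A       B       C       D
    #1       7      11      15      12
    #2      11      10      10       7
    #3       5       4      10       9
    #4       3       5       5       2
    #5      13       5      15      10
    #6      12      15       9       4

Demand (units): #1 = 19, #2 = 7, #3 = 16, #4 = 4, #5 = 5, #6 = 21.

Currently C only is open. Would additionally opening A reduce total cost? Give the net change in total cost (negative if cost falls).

Yes — net change −158 (cost falls by 158).

Current service cost with {C}: 799.
Adding A: each township re-picks its cheapest; new service cost 549, saving 250.
Extra fixed cost: 92. Net change = 92 − 250 = -158.
(Totals: 884 → 726.)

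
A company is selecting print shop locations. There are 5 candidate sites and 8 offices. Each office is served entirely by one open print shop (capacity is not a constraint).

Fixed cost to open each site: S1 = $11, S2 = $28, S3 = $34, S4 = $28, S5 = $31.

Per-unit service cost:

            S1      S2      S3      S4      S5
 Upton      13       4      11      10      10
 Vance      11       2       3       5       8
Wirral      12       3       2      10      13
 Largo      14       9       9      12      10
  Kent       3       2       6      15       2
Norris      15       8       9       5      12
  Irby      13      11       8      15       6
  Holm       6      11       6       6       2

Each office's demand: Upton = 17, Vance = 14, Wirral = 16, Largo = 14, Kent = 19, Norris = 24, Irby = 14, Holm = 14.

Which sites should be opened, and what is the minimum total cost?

Open S2, S4 and S5; minimum total cost 627.

For any fixed open set, each office goes to its cheapest open site; total = fixed + service.
{S2, S4, S5}: Upton→S2 4·17=68, Vance→S2 2·14=28, Wirral→S2 3·16=48, Largo→S2 9·14=126, Kent→S2 2·19=38, Norris→S4 5·24=120, Irby→S5 6·14=84, Holm→S5 2·14=28. Service 540; fixed 87; total 627.
{S1, S2, S4, S5}: Upton→S2 4·17=68, Vance→S2 2·14=28, Wirral→S2 3·16=48, Largo→S2 9·14=126, Kent→S2 2·19=38, Norris→S4 5·24=120, Irby→S5 6·14=84, Holm→S5 2·14=28. Service 540; fixed 98; total 638.
{S2, S3, S4, S5}: Upton→S2 4·17=68, Vance→S2 2·14=28, Wirral→S3 2·16=32, Largo→S2 9·14=126, Kent→S2 2·19=38, Norris→S4 5·24=120, Irby→S5 6·14=84, Holm→S5 2·14=28. Service 524; fixed 121; total 645.
{S1, S2, S3, S4, S5}: service 524 + fixed 132 = 656
No other subset beats 627.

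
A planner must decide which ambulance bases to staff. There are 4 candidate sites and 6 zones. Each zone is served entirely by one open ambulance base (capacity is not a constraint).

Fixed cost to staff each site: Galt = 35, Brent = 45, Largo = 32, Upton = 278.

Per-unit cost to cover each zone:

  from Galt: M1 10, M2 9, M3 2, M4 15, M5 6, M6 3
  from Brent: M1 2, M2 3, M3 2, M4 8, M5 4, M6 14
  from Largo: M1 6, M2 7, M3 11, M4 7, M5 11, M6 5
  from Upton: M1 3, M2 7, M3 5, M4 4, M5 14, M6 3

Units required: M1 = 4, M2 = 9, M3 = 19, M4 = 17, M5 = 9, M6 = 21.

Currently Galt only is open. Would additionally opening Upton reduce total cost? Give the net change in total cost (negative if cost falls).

Current service cost with {Galt}: 531.
Adding Upton: each zone re-picks its cheapest; new service cost 298, saving 233.
Extra fixed cost: 278. Net change = 278 − 233 = 45.
(Totals: 566 → 611.)

No — net change +45 (cost rises by 45).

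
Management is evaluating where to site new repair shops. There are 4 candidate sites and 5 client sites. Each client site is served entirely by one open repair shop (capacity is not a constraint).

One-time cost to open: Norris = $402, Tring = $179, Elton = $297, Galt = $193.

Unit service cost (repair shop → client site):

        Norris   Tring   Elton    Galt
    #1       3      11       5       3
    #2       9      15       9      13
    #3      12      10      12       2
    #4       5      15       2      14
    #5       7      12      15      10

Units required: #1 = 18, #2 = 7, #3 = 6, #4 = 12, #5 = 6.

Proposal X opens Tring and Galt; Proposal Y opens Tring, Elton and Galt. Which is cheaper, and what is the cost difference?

Proposal X is cheaper by 125.

Proposal X: {Tring, Galt}: #1→Galt 3·18=54, #2→Galt 13·7=91, #3→Galt 2·6=12, #4→Galt 14·12=168, #5→Galt 10·6=60. Service 385; fixed 372; total 757.
Proposal Y: {Tring, Elton, Galt}: #1→Galt 3·18=54, #2→Elton 9·7=63, #3→Galt 2·6=12, #4→Elton 2·12=24, #5→Galt 10·6=60. Service 213; fixed 669; total 882.
Difference: |757 − 882| = 125.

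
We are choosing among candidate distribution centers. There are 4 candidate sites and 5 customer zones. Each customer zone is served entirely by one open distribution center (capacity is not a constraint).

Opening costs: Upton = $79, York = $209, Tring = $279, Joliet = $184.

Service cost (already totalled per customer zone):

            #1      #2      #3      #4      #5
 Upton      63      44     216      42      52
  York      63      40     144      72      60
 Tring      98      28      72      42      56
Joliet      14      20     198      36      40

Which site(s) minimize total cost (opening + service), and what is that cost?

Open Joliet only; minimum total cost 492.

For any fixed open set, each customer zone goes to its cheapest open site; total = fixed + service.
{Joliet}: #1→Joliet 14, #2→Joliet 20, #3→Joliet 198, #4→Joliet 36, #5→Joliet 40. Service 308; fixed 184; total 492.
{Upton}: #1→Upton 63, #2→Upton 44, #3→Upton 216, #4→Upton 42, #5→Upton 52. Service 417; fixed 79; total 496.
{Upton, Joliet}: service 308 + fixed 263 = 571
{Upton, York, Tring, Joliet}: #1→Joliet 14, #2→Joliet 20, #3→Tring 72, #4→Joliet 36, #5→Joliet 40. Service 182; fixed 751; total 933.
No other subset beats 492.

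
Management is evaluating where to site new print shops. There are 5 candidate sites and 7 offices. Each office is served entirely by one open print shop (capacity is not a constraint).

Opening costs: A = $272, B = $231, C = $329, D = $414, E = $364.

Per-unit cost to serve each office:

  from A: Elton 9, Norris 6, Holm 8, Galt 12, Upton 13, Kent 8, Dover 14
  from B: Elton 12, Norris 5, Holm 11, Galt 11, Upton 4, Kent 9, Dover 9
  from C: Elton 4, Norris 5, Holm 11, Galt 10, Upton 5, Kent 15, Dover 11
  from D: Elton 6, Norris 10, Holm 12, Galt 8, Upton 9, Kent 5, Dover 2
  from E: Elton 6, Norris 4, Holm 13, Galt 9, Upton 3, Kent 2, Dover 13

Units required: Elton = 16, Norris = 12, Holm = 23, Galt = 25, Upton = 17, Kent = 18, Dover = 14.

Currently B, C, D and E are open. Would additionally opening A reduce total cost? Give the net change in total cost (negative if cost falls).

No — net change +203 (cost rises by 203).

Current service cost with {B, C, D, E}: 680.
Adding A: each office re-picks its cheapest; new service cost 611, saving 69.
Extra fixed cost: 272. Net change = 272 − 69 = 203.
(Totals: 2018 → 2221.)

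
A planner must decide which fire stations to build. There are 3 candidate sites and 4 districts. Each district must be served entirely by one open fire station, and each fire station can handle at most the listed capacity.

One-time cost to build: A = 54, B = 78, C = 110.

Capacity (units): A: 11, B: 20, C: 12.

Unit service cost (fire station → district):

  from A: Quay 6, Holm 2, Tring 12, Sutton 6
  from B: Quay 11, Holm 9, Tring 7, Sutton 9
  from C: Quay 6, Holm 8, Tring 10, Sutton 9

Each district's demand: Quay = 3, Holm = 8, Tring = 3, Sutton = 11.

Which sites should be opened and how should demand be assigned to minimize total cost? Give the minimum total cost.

Minimum total cost: 286

Open {A, B}: Quay→A 6·3=18, Holm→A 2·8=16, Tring→B 7·3=21, Sutton→B 9·11=99.
Loads: A carries 11/11, B carries 14/20. Service 154; fixed 132; total 286.
Next best feasible plan costs 301.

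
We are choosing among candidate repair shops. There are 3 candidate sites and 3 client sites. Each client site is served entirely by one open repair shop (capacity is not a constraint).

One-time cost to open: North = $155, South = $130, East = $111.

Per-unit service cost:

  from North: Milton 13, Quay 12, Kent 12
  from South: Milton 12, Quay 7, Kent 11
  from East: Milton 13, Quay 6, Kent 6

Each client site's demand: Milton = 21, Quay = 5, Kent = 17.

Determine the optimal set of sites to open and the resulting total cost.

For any fixed open set, each client site goes to its cheapest open site; total = fixed + service.
{East}: Milton→East 13·21=273, Quay→East 6·5=30, Kent→East 6·17=102. Service 405; fixed 111; total 516.
{South}: service 474 + fixed 130 = 604
{South, East}: service 384 + fixed 241 = 625
{North, South, East}: service 384 + fixed 396 = 780
No other subset beats 516.

Open East only; minimum total cost 516.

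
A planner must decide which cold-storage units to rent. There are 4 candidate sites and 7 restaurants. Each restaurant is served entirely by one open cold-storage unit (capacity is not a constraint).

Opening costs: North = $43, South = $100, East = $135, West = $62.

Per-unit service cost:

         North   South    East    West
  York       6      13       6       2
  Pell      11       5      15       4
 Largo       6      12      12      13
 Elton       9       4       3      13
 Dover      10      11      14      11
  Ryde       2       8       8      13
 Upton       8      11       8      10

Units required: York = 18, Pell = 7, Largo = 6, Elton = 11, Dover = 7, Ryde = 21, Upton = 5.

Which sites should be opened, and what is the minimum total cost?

For any fixed open set, each restaurant goes to its cheapest open site; total = fixed + service.
{North, West}: York→West 2·18=36, Pell→West 4·7=28, Largo→North 6·6=36, Elton→North 9·11=99, Dover→North 10·7=70, Ryde→North 2·21=42, Upton→North 8·5=40. Service 351; fixed 105; total 456.
{North, South, West}: service 296 + fixed 205 = 501
{North}: service 472 + fixed 43 = 515
{North, South, East, West}: York→West 2·18=36, Pell→West 4·7=28, Largo→North 6·6=36, Elton→East 3·11=33, Dover→North 10·7=70, Ryde→North 2·21=42, Upton→North 8·5=40. Service 285; fixed 340; total 625.
No other subset beats 456.

Open North and West; minimum total cost 456.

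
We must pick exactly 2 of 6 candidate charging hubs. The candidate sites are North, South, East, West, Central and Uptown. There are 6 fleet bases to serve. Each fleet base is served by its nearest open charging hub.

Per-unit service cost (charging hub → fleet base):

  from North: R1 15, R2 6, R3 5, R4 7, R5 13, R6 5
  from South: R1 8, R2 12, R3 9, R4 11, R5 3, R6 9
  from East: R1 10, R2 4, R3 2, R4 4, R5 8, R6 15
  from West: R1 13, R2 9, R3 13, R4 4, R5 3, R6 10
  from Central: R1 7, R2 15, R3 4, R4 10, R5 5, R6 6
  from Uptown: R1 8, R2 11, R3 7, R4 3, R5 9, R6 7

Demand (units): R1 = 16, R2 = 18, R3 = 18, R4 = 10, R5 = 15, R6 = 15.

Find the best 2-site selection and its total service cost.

Choose East and Central; total service cost 425.

With exactly 2 open, each fleet base uses its cheapest among the chosen.
{East, Central}: R1→Central 7·16=112, R2→East 4·18=72, R3→East 2·18=36, R4→East 4·10=40, R5→Central 5·15=75, R6→Central 6·15=90. Service cost 425.
{South, East}: service cost 456
{East, Uptown}: service cost 491
Among all 15 size-2 choices, {East, Central} is lowest.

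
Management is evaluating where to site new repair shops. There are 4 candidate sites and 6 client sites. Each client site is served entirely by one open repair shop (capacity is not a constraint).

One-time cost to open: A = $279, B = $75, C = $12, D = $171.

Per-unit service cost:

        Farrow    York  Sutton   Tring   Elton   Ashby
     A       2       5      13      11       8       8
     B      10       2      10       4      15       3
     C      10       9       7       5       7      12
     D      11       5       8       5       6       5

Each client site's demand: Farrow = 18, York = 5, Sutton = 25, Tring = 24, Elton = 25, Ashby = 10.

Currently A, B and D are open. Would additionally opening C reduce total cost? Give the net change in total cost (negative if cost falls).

Yes — net change −13 (cost falls by 13).

Current service cost with {A, B, D}: 522.
Adding C: each client site re-picks its cheapest; new service cost 497, saving 25.
Extra fixed cost: 12. Net change = 12 − 25 = -13.
(Totals: 1047 → 1034.)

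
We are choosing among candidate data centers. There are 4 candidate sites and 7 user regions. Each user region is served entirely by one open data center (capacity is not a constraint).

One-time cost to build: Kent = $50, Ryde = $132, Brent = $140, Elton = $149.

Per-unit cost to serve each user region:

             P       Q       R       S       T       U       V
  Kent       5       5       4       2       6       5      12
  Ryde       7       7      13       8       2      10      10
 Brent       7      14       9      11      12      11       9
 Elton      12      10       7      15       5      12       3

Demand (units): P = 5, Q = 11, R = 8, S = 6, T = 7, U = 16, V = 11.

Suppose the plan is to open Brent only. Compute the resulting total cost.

Each user region is assigned to its cheapest site among the open ones.
{Brent}: P→Brent 7·5=35, Q→Brent 14·11=154, R→Brent 9·8=72, S→Brent 11·6=66, T→Brent 12·7=84, U→Brent 11·16=176, V→Brent 9·11=99. Service 686; fixed 140; total 826.

Total cost: 826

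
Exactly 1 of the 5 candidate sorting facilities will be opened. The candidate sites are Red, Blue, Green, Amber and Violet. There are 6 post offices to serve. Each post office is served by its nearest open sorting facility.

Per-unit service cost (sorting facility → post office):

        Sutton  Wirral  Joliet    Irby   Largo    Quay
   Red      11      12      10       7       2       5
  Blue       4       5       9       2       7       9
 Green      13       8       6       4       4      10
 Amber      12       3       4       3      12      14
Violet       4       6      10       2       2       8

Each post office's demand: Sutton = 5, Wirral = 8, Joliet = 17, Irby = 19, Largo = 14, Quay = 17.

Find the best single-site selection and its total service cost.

With exactly 1 open, each post office uses its cheapest among the chosen.
{Violet}: Sutton→Violet 4·5=20, Wirral→Violet 6·8=48, Joliet→Violet 10·17=170, Irby→Violet 2·19=38, Largo→Violet 2·14=28, Quay→Violet 8·17=136. Service cost 440.
{Blue}: service cost 502
{Green}: service cost 533
Among all 5 size-1 choices, {Violet} is lowest.

Choose Violet only; total service cost 440.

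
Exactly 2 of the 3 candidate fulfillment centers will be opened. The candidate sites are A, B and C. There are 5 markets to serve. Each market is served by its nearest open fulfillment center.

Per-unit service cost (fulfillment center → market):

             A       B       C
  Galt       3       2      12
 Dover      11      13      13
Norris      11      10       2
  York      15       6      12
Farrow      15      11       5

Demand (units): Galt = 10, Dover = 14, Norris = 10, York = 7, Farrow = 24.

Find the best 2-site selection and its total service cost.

Choose B and C; total service cost 384.

With exactly 2 open, each market uses its cheapest among the chosen.
{B, C}: Galt→B 2·10=20, Dover→B 13·14=182, Norris→C 2·10=20, York→B 6·7=42, Farrow→C 5·24=120. Service cost 384.
{A, C}: service cost 408
{A, B}: service cost 580
Among all 3 size-2 choices, {B, C} is lowest.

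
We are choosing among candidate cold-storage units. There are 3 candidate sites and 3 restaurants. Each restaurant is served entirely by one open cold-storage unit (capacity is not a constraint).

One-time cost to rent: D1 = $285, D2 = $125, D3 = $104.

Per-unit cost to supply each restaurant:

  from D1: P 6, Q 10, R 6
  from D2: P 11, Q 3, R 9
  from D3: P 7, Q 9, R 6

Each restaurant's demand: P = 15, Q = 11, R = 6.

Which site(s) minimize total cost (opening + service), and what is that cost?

Open D3 only; minimum total cost 344.

For any fixed open set, each restaurant goes to its cheapest open site; total = fixed + service.
{D3}: P→D3 7·15=105, Q→D3 9·11=99, R→D3 6·6=36. Service 240; fixed 104; total 344.
{D2}: P→D2 11·15=165, Q→D2 3·11=33, R→D2 9·6=54. Service 252; fixed 125; total 377.
{D2, D3}: P→D3 7·15=105, Q→D2 3·11=33, R→D3 6·6=36. Service 174; fixed 229; total 403.
{D1, D2, D3}: service 159 + fixed 514 = 673
(All 7 nonempty subsets were checked; D3 only is lowest.)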